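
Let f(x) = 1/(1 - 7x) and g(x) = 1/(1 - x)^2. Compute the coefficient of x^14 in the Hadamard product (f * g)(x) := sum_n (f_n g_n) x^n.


f has coefficients f_k = 7^k. For g = 1/(1 - x)^2 the coefficient is g_k = C(k + 1, 1) = k + 1. The Hadamard coefficient is (f * g)_k = 7^k * (k + 1).
For k = 14: 7^14 * 15 = 678223072849 * 15 = 10173346092735.

10173346092735


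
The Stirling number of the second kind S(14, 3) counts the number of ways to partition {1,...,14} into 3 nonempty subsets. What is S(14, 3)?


Using the explicit formula S(n,k) = (1/k!) sum_{j=0}^{k} (-1)^(k-j) C(k,j) j^n:
S(14, 3) = 788970
Equivalently, S(n,k) is n! times the coefficient of x^n in the EGF (e^x - 1)^k / k!.

788970


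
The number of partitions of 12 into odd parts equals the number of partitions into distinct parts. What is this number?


Computing partitions of 12 into odd parts (1, 3, 5, ...):
Using the generating function prod_{k>=0} 1/(1-x^(2k+1)),
the count is 15

15


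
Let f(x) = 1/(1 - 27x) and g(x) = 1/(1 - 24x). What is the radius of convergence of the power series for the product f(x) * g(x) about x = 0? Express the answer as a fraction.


The radius of 1/(1 - 27x) is 1/27 (nearest singularity at x = 1/27), and the radius of 1/(1 - 24x) is 1/24.
The product f(x)*g(x) = 1/((1 - 27x)(1 - 24x)) has singularities at both 1/27 and 1/24, so its radius of convergence is the distance to the nearest one:
min(1/27, 1/24) = 1/27.

1/27


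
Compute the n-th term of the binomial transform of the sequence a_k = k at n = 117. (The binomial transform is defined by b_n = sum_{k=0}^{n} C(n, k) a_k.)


With a_k = k, b_n = sum_{k=0}^{n} C(n, k) k. Using k * C(n, k) = n * C(n-1, k-1) gives b_n = n * sum_{k>=1} C(n-1, k-1) = n * 2^(n-1).
For n = 117: 117 * 2^116 = 117 * 83076749736557242056487941267521536 = 9719979719177197320609089128300019712.

9719979719177197320609089128300019712


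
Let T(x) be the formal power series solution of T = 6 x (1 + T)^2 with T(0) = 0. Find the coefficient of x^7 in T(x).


Apply the Lagrange inversion formula: if T = 6 x * phi(T) with phi(t) = (1 + t)^2, then [x^n] T = 6^n * (1/n) [t^(n-1)] phi(t)^n = 6^n * (1/n) [t^(n-1)] (1 + t)^(2n) = 6^n * (1/n) C(2n, n-1).
Using the identity C(2n, n-1) = C(2n, n) * n / (n+1), the unscaled factor equals C(2n, n) / (n+1) = C_n, the n-th Catalan number.
For n = 7: C_7 = C(14, 7) / 8 = 3432/8 = 429.
With the 6^7 = 279936 factor, the coefficient is 279936 * 429 = 120092544.

120092544


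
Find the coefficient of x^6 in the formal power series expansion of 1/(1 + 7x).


Write 1/(1 + c x) = 1/(1 - (-c) x) and apply the geometric-series identity
1/(1 - y) = sum_{k>=0} y^k to get 1/(1 + c x) = sum_{k>=0} (-c)^k x^k.
So the coefficient of x^k is (-c)^k = (-1)^k * c^k.
Here c = 7 and k = 6:
(-7)^6 = 1 * 117649 = 117649

117649


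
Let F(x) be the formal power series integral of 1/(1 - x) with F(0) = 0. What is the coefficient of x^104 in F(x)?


1/(1 - x) = sum_{k>=0} x^k. Integrating termwise and using F(0) = 0 gives
F(x) = sum_{k>=0} x^(k+1) / (k+1) = sum_{m>=1} x^m / m = -ln(1 - x).
So the coefficient of x^104 is 1/104 = 1/104.

1/104


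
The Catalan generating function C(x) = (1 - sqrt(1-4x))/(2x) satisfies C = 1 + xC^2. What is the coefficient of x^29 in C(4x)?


Substituting x -> 4x scales the n-th coefficient by 4^n, so [x^29] C(4x) = 4^29 * C_29.
C_29 = C(2*29, 29)/(30) = 30067266499541040/30 = 1002242216651368.
So 4^29 * 1002242216651368 = 288230376151711744 * 1002242216651368 = 288876651100549174152972879265792.

288876651100549174152972879265792


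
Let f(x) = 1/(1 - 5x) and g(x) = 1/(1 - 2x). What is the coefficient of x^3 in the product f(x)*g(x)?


The coefficient of x^n in f*g is the Cauchy product: sum_{k=0}^{n} a^k * b^(n-k).
With a=5, b=2, n=3:
sum_{k=0}^{3} 5^k * 2^(3-k)
= 203

203


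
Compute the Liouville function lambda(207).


The Liouville function is lambda(k) = (-1)^Omega(k), where Omega(k) counts the prime factors of k with multiplicity.
Factoring: 207 = 3 * 3 * 23, so Omega(207) = 3.
lambda(207) = (-1)^3 = -1.

-1


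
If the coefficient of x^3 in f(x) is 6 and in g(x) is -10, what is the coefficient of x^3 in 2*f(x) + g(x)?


Scalar multiplication scales coefficients: 2 * 6 = 12.
Then add the g coefficient: 12 + -10
= 2

2


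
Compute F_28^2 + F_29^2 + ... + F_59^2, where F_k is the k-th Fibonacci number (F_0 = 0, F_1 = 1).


There is a standard identity sum_{k=0}^{N} F_k^2 = F_N * F_{N+1} (proved inductively from the telescoping relation F_k^2 = F_k F_{k+1} - F_{k-1} F_k). Then
sum_{k=28}^{59} F_k^2 = F_59 F_60 - F_27 F_28.
Computing: F_59 = 956722026041, F_60 = 1548008755920, F_27 = 196418, F_28 = 317811.
Sum = 956722026041 * 1548008755920 - 196418 * 317811 = 1481014073292927829111722.

1481014073292927829111722


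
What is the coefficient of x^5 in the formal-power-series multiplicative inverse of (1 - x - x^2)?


Let the inverse be f(x) = sum_{k>=0} a_k x^k. From f(x) * (1 - x - x^2) = 1 and matching coefficients:
 x^0: a_0 = 1.
 x^1: a_1 - a_0 = 0, so a_1 = 1.
 x^k (k >= 2): a_k - a_{k-1} - a_{k-2} = 0, i.e. a_k = a_{k-1} + a_{k-2}.
This is the Fibonacci-type recurrence shifted so that a_0 = a_1 = 1.
Iterating: a_0=1, a_1=1, a_2=2, a_3=3, a_4=5, a_5=8
a_5 = 8.

8


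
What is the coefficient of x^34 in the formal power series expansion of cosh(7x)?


The Maclaurin series is cosh(t) = sum_{m>=0} t^(2m) / (2m)!, so substituting t = 7x, only even powers of x are nonzero, with coefficient of x^(2m) equal to 7^(2m) / (2m)!.
For x^34 the coefficient is 7^34/34! = 54116956037952111668959660849/295232799039604140847618609643520000000 = 22539340290692258087863249/122962431919868446833660395520000000.

22539340290692258087863249/122962431919868446833660395520000000


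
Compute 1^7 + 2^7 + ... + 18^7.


This power sum has a closed form given by Faulhaber's formula
sum_{k=1}^{m} k^p = (1 / (p + 1)) * sum_{j=0}^{p} C(p + 1, j) B_j m^(p + 1 - j),
but for small m direct computation is fastest:
1 + 128 + 2187 + 16384 + 78125 + 279936 + 823543 + 2097152 + 4782969 + 10000000 + 19487171 + 35831808 + 62748517 + 105413504 + 170859375 + 268435456 + 410338673 + 612220032 = 1703414961.

1703414961


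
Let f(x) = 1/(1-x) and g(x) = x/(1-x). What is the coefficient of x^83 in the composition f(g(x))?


First simplify the composition: f(g(x)) = 1/(1 - x/(1-x)) = (1-x)/((1-x) - x) = (1-x)/(1-2x).
Now extract the coefficient. Write (1-x)/(1-2x) = 1/(1-2x) - x/(1-2x).
The coefficient of x^n in 1/(1-2x) is 2^n, and in x/(1-2x) is 2^(n-1) (for n >= 1).
So the coefficient of x^83 is 2^83 - 2^82 = 9671406556917033397649408 - 4835703278458516698824704 = 4835703278458516698824704.

4835703278458516698824704


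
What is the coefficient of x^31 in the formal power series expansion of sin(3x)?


The Maclaurin series is sin(t) = sum_{k>=0} (-1)^k t^(2k+1) / (2k+1)!, so substituting t = 3x, only odd powers of x are nonzero, with coefficient of x^(2k+1) equal to (-1)^k 3^(2k+1) / (2k+1)!.
Write 31 = 2*15 + 1, giving the coefficient (-1)^15 * 3^31 / 31! = -617673396283947/8222838654177922817725562880000000 = -129140163/1719191291889603051520000000.

-129140163/1719191291889603051520000000


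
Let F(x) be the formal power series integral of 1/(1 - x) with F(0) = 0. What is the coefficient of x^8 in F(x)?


1/(1 - x) = sum_{k>=0} x^k. Integrating termwise and using F(0) = 0 gives
F(x) = sum_{k>=0} x^(k+1) / (k+1) = sum_{m>=1} x^m / m = -ln(1 - x).
So the coefficient of x^8 is 1/8 = 1/8.

1/8


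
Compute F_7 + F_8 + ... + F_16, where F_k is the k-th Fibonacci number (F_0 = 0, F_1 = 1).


Use the identity sum_{k=0}^{N} F_k = F_{N+2} - 1 (which follows from F_{k+2} - F_{k+1} = F_k). Then
sum_{k=7}^{16} F_k = (F_{18} - 1) - (F_{8} - 1) = F_{18} - F_{8}.
Computing: F_{18} = 2584, F_{8} = 21, so
Sum = 2584 - 21 = 2563.

2563


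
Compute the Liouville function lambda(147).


The Liouville function is lambda(k) = (-1)^Omega(k), where Omega(k) counts the prime factors of k with multiplicity.
Factoring: 147 = 3 * 7 * 7, so Omega(147) = 3.
lambda(147) = (-1)^3 = -1.

-1


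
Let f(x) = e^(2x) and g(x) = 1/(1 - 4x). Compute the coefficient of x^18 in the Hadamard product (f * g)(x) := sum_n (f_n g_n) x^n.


Expanding: f_k = 2^k/k! (from e^(2x)) and g_k = 4^k (from 1/(1 - 4x)). So the Hadamard coefficient (f * g)_k = 2^k 4^k / k! = (8)^k / k!.
For k = 18: 8^18/18! = 18014398509481984/6402373705728000 = 274877906944/97692469875.

274877906944/97692469875


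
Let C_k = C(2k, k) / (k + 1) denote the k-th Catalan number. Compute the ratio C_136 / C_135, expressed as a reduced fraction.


Using C_k = (2k)! / (k! (k+1)!), the ratio C_{k+1}/C_k simplifies to
C_{k+1}/C_k = [(2k+2)! / ((k+1)! (k+2)!)] * [k! (k+1)! / (2k)!]
 = (2k+2)(2k+1) / ((k+1)(k+2)) = 2(2k+1) / (k+2).
For k = 135: 2(2*135 + 1) / (135 + 2) = 542/137 = 542/137.

542/137


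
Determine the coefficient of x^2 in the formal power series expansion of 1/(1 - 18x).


The geometric series identity gives 1/(1 - c x) = sum_{k>=0} c^k x^k, so the coefficient of x^k is c^k.
Here c = 18 and k = 2.
Computing: 18^2 = 324

324


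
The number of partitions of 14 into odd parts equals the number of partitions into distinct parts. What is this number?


Computing partitions of 14 into odd parts (1, 3, 5, ...):
Using the generating function prod_{k>=0} 1/(1-x^(2k+1)),
the count is 22

22


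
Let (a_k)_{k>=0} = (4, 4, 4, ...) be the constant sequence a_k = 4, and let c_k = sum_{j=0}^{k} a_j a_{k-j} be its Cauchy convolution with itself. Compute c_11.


Since a_j = 4 for all j >= 0, the convolution sum becomes
c_k = sum_{j=0}^{k} 4 * 4 = 16 * (k + 1).
Equivalently, the generating function of (a_k) is 4/(1 - x) and its square is 16/(1 - x)^2 = sum_{k>=0} 16(k + 1) x^k.
For k = 11: 16 * 12 = 192.

192


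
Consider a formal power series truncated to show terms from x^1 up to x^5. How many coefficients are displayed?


From x^1 to x^5 inclusive, the count is 5 - 1 + 1 = 5.

5


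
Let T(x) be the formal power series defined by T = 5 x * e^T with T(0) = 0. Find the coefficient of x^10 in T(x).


Apply the Lagrange inversion formula: if T = 5 x * phi(T) with phi(t) = e^t, then
[x^n] T = 5^n * (1/n) [t^(n-1)] phi(t)^n = 5^n * (1/n) [t^(n-1)] e^(n t) = 5^n * (1/n) * n^(n-1) / (n-1)! = 5^n * n^(n-1) / n!.
When c = 1 this is the Cayley count of rooted labeled trees on n vertices, divided by n!.
For n = 10: 5^10 * 10^9 / 10! = 9765625 * 1000000000/3628800 = 1525878906250/567.

1525878906250/567


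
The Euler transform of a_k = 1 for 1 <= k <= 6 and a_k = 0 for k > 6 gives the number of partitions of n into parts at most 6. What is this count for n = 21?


Partitions of 21 into parts at most 6:
Using generating function (1-x)^(-1)(1-x^2)^(-1)...(1-x^6)^(-1),
the coefficient of x^21 = 331

331


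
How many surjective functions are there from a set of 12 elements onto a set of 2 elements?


By inclusion-exclusion on which target elements are missed, the number of surjections from an n-set onto a k-set is
surj(n, k) = sum_{j=0}^{k} (-1)^j C(k, j) (k - j)^n.
Equivalently surj(n, k) = k! * S(n, k), where S(n, k) is the Stirling number of the second kind.
For n = 12, k = 2:
S(12, 2) = 2047, so
surj = 2! * 2047 = 2 * 2047 = 4094.

4094


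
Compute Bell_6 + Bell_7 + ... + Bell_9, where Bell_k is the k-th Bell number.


Recall Bell_k counts set partitions of a k-set (with Bell_0 = 1 by convention).
Bell_6 through Bell_9: 203, 877, 4140, 21147
Sum = 203 + 877 + 4140 + 21147 = 26367.

26367


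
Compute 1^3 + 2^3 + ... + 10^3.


This power sum has a closed form given by Faulhaber's formula
sum_{k=1}^{m} k^p = (1 / (p + 1)) * sum_{j=0}^{p} C(p + 1, j) B_j m^(p + 1 - j),
but for small m direct computation is fastest:
1 + 8 + 27 + 64 + 125 + 216 + 343 + 512 + 729 + 1000 = 3025.

3025


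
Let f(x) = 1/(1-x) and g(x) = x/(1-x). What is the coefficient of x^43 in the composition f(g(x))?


First simplify the composition: f(g(x)) = 1/(1 - x/(1-x)) = (1-x)/((1-x) - x) = (1-x)/(1-2x).
Now extract the coefficient. Write (1-x)/(1-2x) = 1/(1-2x) - x/(1-2x).
The coefficient of x^n in 1/(1-2x) is 2^n, and in x/(1-2x) is 2^(n-1) (for n >= 1).
So the coefficient of x^43 is 2^43 - 2^42 = 8796093022208 - 4398046511104 = 4398046511104.

4398046511104


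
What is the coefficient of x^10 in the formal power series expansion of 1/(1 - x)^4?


The expansion 1/(1 - x)^r = sum_{k>=0} C(k + r - 1, r - 1) x^k follows from the multiset / negative-binomial theorem (or from repeated differentiation of the geometric series).
For r = 4 and k = 10:
C(13, 3) = 6227020800 / (6 * 3628800) = 286.

286


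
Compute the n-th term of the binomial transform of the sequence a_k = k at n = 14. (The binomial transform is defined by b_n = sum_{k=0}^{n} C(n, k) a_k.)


With a_k = k, b_n = sum_{k=0}^{n} C(n, k) k. Using k * C(n, k) = n * C(n-1, k-1) gives b_n = n * sum_{k>=1} C(n-1, k-1) = n * 2^(n-1).
For n = 14: 14 * 2^13 = 14 * 8192 = 114688.

114688


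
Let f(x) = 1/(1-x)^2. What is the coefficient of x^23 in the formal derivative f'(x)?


Differentiate: d/dx [ 1/(1-x)^r ] = r / (1-x)^(r+1).
Here r = 2, so f'(x) = 2 / (1-x)^3.
The expansion of 1/(1-x)^(r+1) has coefficient of x^n equal to C(n+r, r).
So the coefficient of x^23 in f'(x) is
2 * C(25, 2) = 2 * 300 = 600

600


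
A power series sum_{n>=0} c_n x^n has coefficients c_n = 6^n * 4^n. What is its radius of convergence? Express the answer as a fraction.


By the root test (Cauchy-Hadamard), the radius is R = 1 / limsup_n |c_n|^(1/n).
Here |c_n|^(1/n) = (6^n * 4^n)^(1/n) = 6 * 4 = 24 for all n.
So R = 1/24 = 1/24.

1/24


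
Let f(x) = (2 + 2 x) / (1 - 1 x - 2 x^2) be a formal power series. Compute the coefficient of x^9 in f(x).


Write f(x) = sum_{k>=0} a_k x^k. Multiplying both sides by 1 - 1 x - 2 x^2 gives
(1 - 1 x - 2 x^2) sum_{k>=0} a_k x^k = 2 + 2 x.
Matching coefficients:
 x^0: a_0 = 2
 x^1: a_1 - 1 a_0 = 2  =>  a_1 = 1*2 + 2 = 4
 x^k (k >= 2): a_k = 1 a_{k-1} + 2 a_{k-2}.
Iterating: a_2 = 8, a_3 = 16, a_4 = 32, a_5 = 64, a_6 = 128, a_7 = 256, a_8 = 512, a_9 = 1024.
So the coefficient of x^9 is 1024.

1024


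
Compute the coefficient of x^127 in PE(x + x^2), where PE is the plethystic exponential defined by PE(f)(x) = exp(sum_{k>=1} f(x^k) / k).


With f(x) = x + x^2, the exponent is sum_{k>=1} (x^k + x^(2k)) / k = -ln(1 - x) - ln(1 - x^2). Exponentiating:
PE(x + x^2) = 1 / ((1 - x)(1 - x^2)).
This is the generating function for partitions of n into parts of size 1 or 2. The number of 2's can be any j in 0..63, and the rest are 1's, so
[x^127] = floor(127/2) + 1 = 64.

64


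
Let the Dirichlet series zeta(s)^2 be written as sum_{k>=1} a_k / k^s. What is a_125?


The Dirichlet convolution of the constant function 1 with itself gives (1 * 1)(k) = sum_{d | k} 1 = d(k), the number of positive divisors of k.
Since zeta(s) = sum_{k>=1} 1/k^s, we have zeta(s)^2 = sum_{k>=1} d(k)/k^s, so a_k = d(k).
For k = 125: the divisors are 1, 5, 25, 125.
Count = 4.

4


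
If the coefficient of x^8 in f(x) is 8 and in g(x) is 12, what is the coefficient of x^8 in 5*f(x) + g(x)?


Scalar multiplication scales coefficients: 5 * 8 = 40.
Then add the g coefficient: 40 + 12
= 52

52


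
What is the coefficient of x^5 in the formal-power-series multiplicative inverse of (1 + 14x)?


The inverse is 1/(1 + 14x). Apply the geometric identity 1/(1 - y) = sum_{k>=0} y^k with y = -14x:
1/(1 + 14x) = sum_{k>=0} (-14)^k x^k.
So the coefficient of x^5 is (-14)^5 = -537824.

-537824


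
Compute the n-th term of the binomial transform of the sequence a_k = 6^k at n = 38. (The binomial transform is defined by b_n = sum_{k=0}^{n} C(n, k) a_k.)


With a_k = 6^k, b_n = sum_{k=0}^{n} C(n, k) 6^k = (1 + 6)^n by the binomial theorem.
For n = 38: (1 + 6)^38 = 7^38 = 129934811447123020117172145698449.

129934811447123020117172145698449


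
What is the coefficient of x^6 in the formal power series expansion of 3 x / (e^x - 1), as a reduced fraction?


The exponential generating function for Bernoulli numbers is
x / (e^x - 1) = sum_{k>=0} B_k x^k / k!.
So the coefficient of x^6 in 3 x / (e^x - 1) is 3 B_6 / 6!.
Computing: B_6 = 1/42, 6! = 720, giving
3 * 1/42 / 720 = 1/10080.

1/10080


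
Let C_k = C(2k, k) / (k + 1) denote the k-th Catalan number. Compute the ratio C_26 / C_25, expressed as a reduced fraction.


Using C_k = (2k)! / (k! (k+1)!), the ratio C_{k+1}/C_k simplifies to
C_{k+1}/C_k = [(2k+2)! / ((k+1)! (k+2)!)] * [k! (k+1)! / (2k)!]
 = (2k+2)(2k+1) / ((k+1)(k+2)) = 2(2k+1) / (k+2).
For k = 25: 2(2*25 + 1) / (25 + 2) = 102/27 = 34/9.

34/9


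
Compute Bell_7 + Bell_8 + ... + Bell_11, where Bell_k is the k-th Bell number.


Recall Bell_k counts set partitions of a k-set (with Bell_0 = 1 by convention).
Bell_7 through Bell_11: 877, 4140, 21147, 115975, 678570
Sum = 877 + 4140 + 21147 + 115975 + 678570 = 820709.

820709


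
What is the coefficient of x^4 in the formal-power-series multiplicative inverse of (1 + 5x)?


The inverse is 1/(1 + 5x). Apply the geometric identity 1/(1 - y) = sum_{k>=0} y^k with y = -5x:
1/(1 + 5x) = sum_{k>=0} (-5)^k x^k.
So the coefficient of x^4 is (-5)^4 = 625.

625


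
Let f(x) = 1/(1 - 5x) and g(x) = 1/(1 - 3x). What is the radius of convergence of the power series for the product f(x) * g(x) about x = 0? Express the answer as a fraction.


The radius of 1/(1 - 5x) is 1/5 (nearest singularity at x = 1/5), and the radius of 1/(1 - 3x) is 1/3.
The product f(x)*g(x) = 1/((1 - 5x)(1 - 3x)) has singularities at both 1/5 and 1/3, so its radius of convergence is the distance to the nearest one:
min(1/5, 1/3) = 1/5.

1/5


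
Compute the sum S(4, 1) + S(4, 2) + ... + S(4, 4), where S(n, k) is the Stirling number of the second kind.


By definition, S(n, k) counts partitions of an n-set into exactly k nonempty blocks.
Computing row n = 4 for k = 1..4:
S(4, k): 1, 7, 6, 1
Sum = 15. (This equals Bell_4 since the sum runs over all k.)

15


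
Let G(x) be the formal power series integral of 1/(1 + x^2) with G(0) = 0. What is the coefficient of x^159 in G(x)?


1/(1 + x^2) = sum_{j>=0} (-1)^j x^(2j). Integrating termwise with G(0) = 0:
G(x) = sum_{j>=0} (-1)^j x^(2j+1) / (2j+1) = arctan(x).
Only odd powers are nonzero. For x^159 write 159 = 2*79 + 1, giving
(-1)^79 / 159 = -1/159 = -1/159.

-1/159


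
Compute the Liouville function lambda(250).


The Liouville function is lambda(k) = (-1)^Omega(k), where Omega(k) counts the prime factors of k with multiplicity.
Factoring: 250 = 2 * 5 * 5 * 5, so Omega(250) = 4.
lambda(250) = (-1)^4 = 1.

1


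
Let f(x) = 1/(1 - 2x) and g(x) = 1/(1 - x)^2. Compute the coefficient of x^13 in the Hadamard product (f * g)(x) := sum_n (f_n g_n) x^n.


f has coefficients f_k = 2^k. For g = 1/(1 - x)^2 the coefficient is g_k = C(k + 1, 1) = k + 1. The Hadamard coefficient is (f * g)_k = 2^k * (k + 1).
For k = 13: 2^13 * 14 = 8192 * 14 = 114688.

114688


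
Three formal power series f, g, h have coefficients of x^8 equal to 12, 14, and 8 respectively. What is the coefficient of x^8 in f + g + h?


Series addition is componentwise:
12 + 14 + 8
= 34

34


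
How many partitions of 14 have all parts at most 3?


Using the generating function (1-x)^(-1)(1-x^2)^(-1)(1-x^3)^(-1),
the coefficient of x^14 counts these restricted partitions.
Result = 24

24


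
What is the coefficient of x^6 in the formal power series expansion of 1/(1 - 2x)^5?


The general identity 1/(1 - c x)^r = sum_{k>=0} c^k C(k + r - 1, r - 1) x^k follows by substituting y = c x into 1/(1 - y)^r = sum_{k>=0} C(k + r - 1, r - 1) y^k.
For c = 2, r = 5, k = 6:
2^6 * C(10, 4) = 64 * 210 = 13440.

13440


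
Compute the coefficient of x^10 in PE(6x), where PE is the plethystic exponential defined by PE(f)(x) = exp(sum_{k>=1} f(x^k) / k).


With f(x) = 6x, the exponent is sum_{k>=1} 6 x^k / k = 6 * (-ln(1 - x)). Exponentiating:
PE(6x) = exp(-6 ln(1 - x)) = 1/(1 - x)^6.
By the negative binomial expansion, [x^n] 1/(1 - x)^6 = C(n + 5, 5).
For n = 10: C(15, 5) = 3003.

3003


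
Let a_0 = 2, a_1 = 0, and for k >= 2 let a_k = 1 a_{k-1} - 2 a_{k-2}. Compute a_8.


Iterating the recurrence forward:
a_0 = 2
a_1 = 0
a_2 = 1*0 - 2*2 = -4
a_3 = 1*-4 - 2*0 = -4
a_4 = 1*-4 - 2*-4 = 4
a_5 = 1*4 - 2*-4 = 12
a_6 = 1*12 - 2*4 = 4
a_7 = 1*4 - 2*12 = -20
a_8 = 1*-20 - 2*4 = -28
So a_8 = -28.

-28


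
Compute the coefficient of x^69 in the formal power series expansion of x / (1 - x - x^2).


Let f(x) = sum_{k>=0} a_k x^k. Multiplying f(x) * (1 - x - x^2) = x and matching coefficients gives a_0 = 0, a_1 = 1, and a_k = a_{k-1} + a_{k-2} for k >= 2. These are the Fibonacci numbers F_k.
Iterating from F_0 = 0, F_1 = 1:
F_0=0, F_1=1, F_2=1, F_3=2, F_4=3, F_5=5, F_6=8, F_7=13, F_8=21, F_9=34, ...
F_69 = 117669030460994.

117669030460994


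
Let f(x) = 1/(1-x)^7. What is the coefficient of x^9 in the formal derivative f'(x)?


Differentiate: d/dx [ 1/(1-x)^r ] = r / (1-x)^(r+1).
Here r = 7, so f'(x) = 7 / (1-x)^8.
The expansion of 1/(1-x)^(r+1) has coefficient of x^n equal to C(n+r, r).
So the coefficient of x^9 in f'(x) is
7 * C(16, 7) = 7 * 11440 = 80080

80080


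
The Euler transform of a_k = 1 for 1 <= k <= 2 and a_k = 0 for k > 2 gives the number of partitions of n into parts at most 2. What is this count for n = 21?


Partitions of 21 into parts at most 2:
Using generating function (1-x)^(-1)(1-x^2)^(-1),
the coefficient of x^21 = 11

11


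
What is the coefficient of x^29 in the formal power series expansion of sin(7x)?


The Maclaurin series is sin(t) = sum_{k>=0} (-1)^k t^(2k+1) / (2k+1)!, so substituting t = 7x, only odd powers of x are nonzero, with coefficient of x^(2k+1) equal to (-1)^k 7^(2k+1) / (2k+1)!.
Write 29 = 2*14 + 1, giving the coefficient (-1)^14 * 7^29 / 29! = 3219905755813179726837607/8841761993739701954543616000000 = 1341068619663964900807/3682533108596294025216000000.

1341068619663964900807/3682533108596294025216000000


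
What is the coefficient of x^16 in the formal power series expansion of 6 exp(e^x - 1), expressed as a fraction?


exp(e^x - 1) is the exponential generating function for the Bell numbers Bell_k: exp(e^x - 1) = sum_{k>=0} Bell_k x^k / k!.
So the coefficient of x^16 in 6 exp(e^x - 1) is 6 Bell_16 / 16!.
Computing: Bell_16 = 10480142147 and 16! = 20922789888000, giving
6 * 10480142147/20922789888000 = 10480142147/3487131648000.

10480142147/3487131648000


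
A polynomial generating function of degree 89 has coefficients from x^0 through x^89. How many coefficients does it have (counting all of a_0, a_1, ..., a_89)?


A polynomial of degree 89 takes the form a_0 + a_1 x + ... + a_89 x^89.
The number of coefficients is 89 + 1 = 90.

90


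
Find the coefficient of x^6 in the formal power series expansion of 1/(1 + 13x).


Write 1/(1 + c x) = 1/(1 - (-c) x) and apply the geometric-series identity
1/(1 - y) = sum_{k>=0} y^k to get 1/(1 + c x) = sum_{k>=0} (-c)^k x^k.
So the coefficient of x^k is (-c)^k = (-1)^k * c^k.
Here c = 13 and k = 6:
(-13)^6 = 1 * 4826809 = 4826809

4826809


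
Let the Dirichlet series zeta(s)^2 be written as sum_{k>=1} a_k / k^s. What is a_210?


The Dirichlet convolution of the constant function 1 with itself gives (1 * 1)(k) = sum_{d | k} 1 = d(k), the number of positive divisors of k.
Since zeta(s) = sum_{k>=1} 1/k^s, we have zeta(s)^2 = sum_{k>=1} d(k)/k^s, so a_k = d(k).
For k = 210: the divisors are 1, 2, 3, 5, 6, 7, 10, 14, 15, 21, 30, 35, 42, 70, 105, 210.
Count = 16.

16


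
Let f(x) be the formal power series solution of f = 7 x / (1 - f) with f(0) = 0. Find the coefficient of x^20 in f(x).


Apply Lagrange inversion: f = 7 x * phi(f) with phi(t) = 1/(1 - t), so
[x^n] f = 7^n * (1/n) [t^(n-1)] phi(t)^n = 7^n * (1/n) [t^(n-1)] (1 - t)^(-n) = 7^n * (1/n) C(2n - 2, n - 1) = 7^n * C_{n-1}.
For n = 20: C_19 = C(38, 19) / 20 = 35345263800/20 = 1767263190.
With the 7^20 = 79792266297612001 factor, the coefficient is 79792266297612001 * 1767263190 = 141013935074447274269543190.

141013935074447274269543190


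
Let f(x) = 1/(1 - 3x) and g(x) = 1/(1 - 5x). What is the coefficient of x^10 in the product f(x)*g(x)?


The coefficient of x^n in f*g is the Cauchy product: sum_{k=0}^{n} a^k * b^(n-k).
With a=3, b=5, n=10:
sum_{k=0}^{10} 3^k * 5^(10-k)
= 24325489

24325489


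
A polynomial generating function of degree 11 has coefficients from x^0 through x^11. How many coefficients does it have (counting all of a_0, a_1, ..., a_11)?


A polynomial of degree 11 takes the form a_0 + a_1 x + ... + a_11 x^11.
The number of coefficients is 11 + 1 = 12.

12


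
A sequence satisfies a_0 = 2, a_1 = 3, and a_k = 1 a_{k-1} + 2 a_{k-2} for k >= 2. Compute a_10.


The characteristic equation is t^2 - 1 t - 2 = 0, with roots r_1 = 2 and r_2 = -1 (so c_1 = r_1 + r_2, c_2 = -r_1 r_2 as required).
One can use the closed form a_n = A r_1^n + B r_2^n, but direct iteration is more reliable:
a_0 = 2, a_1 = 3, a_2 = 7, a_3 = 13, a_4 = 27, a_5 = 53, a_6 = 107, a_7 = 213, a_8 = 427, a_9 = 853, a_10 = 1707.
So a_10 = 1707.

1707


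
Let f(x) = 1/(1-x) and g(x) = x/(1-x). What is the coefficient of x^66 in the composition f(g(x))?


First simplify the composition: f(g(x)) = 1/(1 - x/(1-x)) = (1-x)/((1-x) - x) = (1-x)/(1-2x).
Now extract the coefficient. Write (1-x)/(1-2x) = 1/(1-2x) - x/(1-2x).
The coefficient of x^n in 1/(1-2x) is 2^n, and in x/(1-2x) is 2^(n-1) (for n >= 1).
So the coefficient of x^66 is 2^66 - 2^65 = 73786976294838206464 - 36893488147419103232 = 36893488147419103232.

36893488147419103232


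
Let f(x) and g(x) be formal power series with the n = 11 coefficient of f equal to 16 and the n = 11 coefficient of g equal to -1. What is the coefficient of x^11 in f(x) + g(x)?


Addition of formal power series is termwise.
The coefficient of x^11 in f + g = 16 + -1
= 15

15


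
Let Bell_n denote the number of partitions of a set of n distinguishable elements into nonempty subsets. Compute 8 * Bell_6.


Bell_6 can be computed from the Bell triangle or from Dobinski's identity Bell_n = (1/e) * sum_{k>=0} k^n / k!.
Computing Bell_6 = 203.
Then 8 * 203 = 1624.

1624


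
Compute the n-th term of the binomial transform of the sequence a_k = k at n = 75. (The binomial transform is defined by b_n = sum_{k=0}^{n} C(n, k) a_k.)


With a_k = k, b_n = sum_{k=0}^{n} C(n, k) k. Using k * C(n, k) = n * C(n-1, k-1) gives b_n = n * sum_{k>=1} C(n-1, k-1) = n * 2^(n-1).
For n = 75: 75 * 2^74 = 75 * 18889465931478580854784 = 1416709944860893564108800.

1416709944860893564108800


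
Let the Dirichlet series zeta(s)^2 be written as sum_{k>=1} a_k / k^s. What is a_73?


The Dirichlet convolution of the constant function 1 with itself gives (1 * 1)(k) = sum_{d | k} 1 = d(k), the number of positive divisors of k.
Since zeta(s) = sum_{k>=1} 1/k^s, we have zeta(s)^2 = sum_{k>=1} d(k)/k^s, so a_k = d(k).
For k = 73: the divisors are 1, 73.
Count = 2.

2


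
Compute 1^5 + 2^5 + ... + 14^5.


This power sum has a closed form given by Faulhaber's formula
sum_{k=1}^{m} k^p = (1 / (p + 1)) * sum_{j=0}^{p} C(p + 1, j) B_j m^(p + 1 - j),
but for small m direct computation is fastest:
1 + 32 + 243 + 1024 + 3125 + 7776 + 16807 + 32768 + 59049 + 100000 + 161051 + 248832 + 371293 + 537824 = 1539825.

1539825


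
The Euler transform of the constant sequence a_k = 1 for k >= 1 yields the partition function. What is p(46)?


The Euler transform converts the sequence a_k = 1 into the number of integer partitions.
Using the recurrence or dynamic programming:
p(46) = 105558

105558


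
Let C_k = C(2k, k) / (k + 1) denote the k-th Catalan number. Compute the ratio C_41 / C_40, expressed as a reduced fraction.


Using C_k = (2k)! / (k! (k+1)!), the ratio C_{k+1}/C_k simplifies to
C_{k+1}/C_k = [(2k+2)! / ((k+1)! (k+2)!)] * [k! (k+1)! / (2k)!]
 = (2k+2)(2k+1) / ((k+1)(k+2)) = 2(2k+1) / (k+2).
For k = 40: 2(2*40 + 1) / (40 + 2) = 162/42 = 27/7.

27/7


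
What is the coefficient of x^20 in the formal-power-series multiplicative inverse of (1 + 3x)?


The inverse is 1/(1 + 3x). Apply the geometric identity 1/(1 - y) = sum_{k>=0} y^k with y = -3x:
1/(1 + 3x) = sum_{k>=0} (-3)^k x^k.
So the coefficient of x^20 is (-3)^20 = 3486784401.

3486784401


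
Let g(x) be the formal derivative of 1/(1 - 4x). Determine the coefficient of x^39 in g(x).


Differentiate termwise: d/dx sum_{k>=0} 4^k x^k = sum_{k>=1} k 4^k x^(k-1) = sum_{j>=0} (j+1) 4^(j+1) x^j.
Equivalently, d/dx [1/(1 - 4x)] = 4/(1 - 4x)^2.
For j = 39: 40 * 4^40 = 40 * 1208925819614629174706176 = 48357032784585166988247040.

48357032784585166988247040


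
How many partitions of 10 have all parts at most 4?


Using the generating function (1-x)^(-1)(1-x^2)^(-1)...(1-x^4)^(-1),
the coefficient of x^10 counts these restricted partitions.
Result = 23

23


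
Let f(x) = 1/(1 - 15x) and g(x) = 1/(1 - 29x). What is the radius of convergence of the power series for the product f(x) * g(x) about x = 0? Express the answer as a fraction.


The radius of 1/(1 - 15x) is 1/15 (nearest singularity at x = 1/15), and the radius of 1/(1 - 29x) is 1/29.
The product f(x)*g(x) = 1/((1 - 15x)(1 - 29x)) has singularities at both 1/15 and 1/29, so its radius of convergence is the distance to the nearest one:
min(1/15, 1/29) = 1/29.

1/29


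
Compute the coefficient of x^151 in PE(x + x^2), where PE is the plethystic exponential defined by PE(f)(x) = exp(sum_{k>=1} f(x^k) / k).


With f(x) = x + x^2, the exponent is sum_{k>=1} (x^k + x^(2k)) / k = -ln(1 - x) - ln(1 - x^2). Exponentiating:
PE(x + x^2) = 1 / ((1 - x)(1 - x^2)).
This is the generating function for partitions of n into parts of size 1 or 2. The number of 2's can be any j in 0..75, and the rest are 1's, so
[x^151] = floor(151/2) + 1 = 76.

76


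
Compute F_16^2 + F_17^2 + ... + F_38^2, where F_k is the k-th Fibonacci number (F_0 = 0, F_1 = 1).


There is a standard identity sum_{k=0}^{N} F_k^2 = F_N * F_{N+1} (proved inductively from the telescoping relation F_k^2 = F_k F_{k+1} - F_{k-1} F_k). Then
sum_{k=16}^{38} F_k^2 = F_38 F_39 - F_15 F_16.
Computing: F_38 = 39088169, F_39 = 63245986, F_15 = 610, F_16 = 987.
Sum = 39088169 * 63245986 - 610 * 987 = 2472169788737564.

2472169788737564


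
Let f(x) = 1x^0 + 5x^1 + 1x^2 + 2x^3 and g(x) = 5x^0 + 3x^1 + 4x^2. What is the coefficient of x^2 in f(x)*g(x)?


Cauchy product at x^2:
1*4 + 5*3 + 1*5
= 24

24


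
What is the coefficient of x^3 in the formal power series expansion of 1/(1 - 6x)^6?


The general identity 1/(1 - c x)^r = sum_{k>=0} c^k C(k + r - 1, r - 1) x^k follows by substituting y = c x into 1/(1 - y)^r = sum_{k>=0} C(k + r - 1, r - 1) y^k.
For c = 6, r = 6, k = 3:
6^3 * C(8, 5) = 216 * 56 = 12096.

12096


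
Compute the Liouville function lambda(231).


The Liouville function is lambda(k) = (-1)^Omega(k), where Omega(k) counts the prime factors of k with multiplicity.
Factoring: 231 = 3 * 7 * 11, so Omega(231) = 3.
lambda(231) = (-1)^3 = -1.

-1


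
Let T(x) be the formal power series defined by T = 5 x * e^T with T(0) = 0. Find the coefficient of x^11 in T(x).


Apply the Lagrange inversion formula: if T = 5 x * phi(T) with phi(t) = e^t, then
[x^n] T = 5^n * (1/n) [t^(n-1)] phi(t)^n = 5^n * (1/n) [t^(n-1)] e^(n t) = 5^n * (1/n) * n^(n-1) / (n-1)! = 5^n * n^(n-1) / n!.
When c = 1 this is the Cayley count of rooted labeled trees on n vertices, divided by n!.
For n = 11: 5^11 * 11^10 / 11! = 48828125 * 25937424601/39916800 = 4605366583984375/145152.

4605366583984375/145152


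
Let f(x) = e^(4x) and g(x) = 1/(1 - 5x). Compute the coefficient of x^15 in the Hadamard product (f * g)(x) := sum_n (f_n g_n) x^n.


Expanding: f_k = 4^k/k! (from e^(4x)) and g_k = 5^k (from 1/(1 - 5x)). So the Hadamard coefficient (f * g)_k = 4^k 5^k / k! = (20)^k / k!.
For k = 15: 20^15/15! = 32768000000000000000/1307674368000 = 128000000000000/5108103.

128000000000000/5108103


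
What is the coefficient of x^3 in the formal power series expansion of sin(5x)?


The Maclaurin series is sin(t) = sum_{k>=0} (-1)^k t^(2k+1) / (2k+1)!, so substituting t = 5x, only odd powers of x are nonzero, with coefficient of x^(2k+1) equal to (-1)^k 5^(2k+1) / (2k+1)!.
Write 3 = 2*1 + 1, giving the coefficient (-1)^1 * 5^3 / 3! = -125/6 = -125/6.

-125/6


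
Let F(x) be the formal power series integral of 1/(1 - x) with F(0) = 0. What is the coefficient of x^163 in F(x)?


1/(1 - x) = sum_{k>=0} x^k. Integrating termwise and using F(0) = 0 gives
F(x) = sum_{k>=0} x^(k+1) / (k+1) = sum_{m>=1} x^m / m = -ln(1 - x).
So the coefficient of x^163 is 1/163 = 1/163.

1/163


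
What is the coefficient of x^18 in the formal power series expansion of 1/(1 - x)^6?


The negative binomial / multiset identity is
1/(1 - x)^r = sum_{k>=0} C(k + r - 1, r - 1) x^k.
Here r = 6 and k = 18, so the coefficient is
C(18 + 5, 5) = C(23, 5)
= 33649

33649


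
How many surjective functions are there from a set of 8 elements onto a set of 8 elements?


By inclusion-exclusion on which target elements are missed, the number of surjections from an n-set onto a k-set is
surj(n, k) = sum_{j=0}^{k} (-1)^j C(k, j) (k - j)^n.
Equivalently surj(n, k) = k! * S(n, k), where S(n, k) is the Stirling number of the second kind.
For n = 8, k = 8:
S(8, 8) = 1, so
surj = 8! * 1 = 40320 * 1 = 40320.

40320


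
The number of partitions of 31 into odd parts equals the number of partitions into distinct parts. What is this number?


Computing partitions of 31 into odd parts (1, 3, 5, ...):
Using the generating function prod_{k>=0} 1/(1-x^(2k+1)),
the count is 340

340


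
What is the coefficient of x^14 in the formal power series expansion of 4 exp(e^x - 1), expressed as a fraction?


exp(e^x - 1) is the exponential generating function for the Bell numbers Bell_k: exp(e^x - 1) = sum_{k>=0} Bell_k x^k / k!.
So the coefficient of x^14 in 4 exp(e^x - 1) is 4 Bell_14 / 14!.
Computing: Bell_14 = 190899322 and 14! = 87178291200, giving
4 * 190899322/87178291200 = 95449661/10897286400.

95449661/10897286400


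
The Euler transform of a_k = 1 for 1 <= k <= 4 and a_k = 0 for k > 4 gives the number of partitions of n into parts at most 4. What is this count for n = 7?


Partitions of 7 into parts at most 4:
Using generating function (1-x)^(-1)(1-x^2)^(-1)...(1-x^4)^(-1),
the coefficient of x^7 = 11

11


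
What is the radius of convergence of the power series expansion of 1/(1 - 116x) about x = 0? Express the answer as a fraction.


Expanding 1/(1 - 116x) = sum_{k>=0} 116^k x^k, the series converges when |116x| < 1, i.e., |x| < 1/116.
So the radius of convergence is 1/116 = 1/116.

1/116


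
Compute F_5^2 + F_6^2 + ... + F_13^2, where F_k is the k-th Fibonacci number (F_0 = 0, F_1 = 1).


There is a standard identity sum_{k=0}^{N} F_k^2 = F_N * F_{N+1} (proved inductively from the telescoping relation F_k^2 = F_k F_{k+1} - F_{k-1} F_k). Then
sum_{k=5}^{13} F_k^2 = F_13 F_14 - F_4 F_5.
Computing: F_13 = 233, F_14 = 377, F_4 = 3, F_5 = 5.
Sum = 233 * 377 - 3 * 5 = 87826.

87826


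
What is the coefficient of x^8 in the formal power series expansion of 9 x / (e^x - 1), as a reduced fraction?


The exponential generating function for Bernoulli numbers is
x / (e^x - 1) = sum_{k>=0} B_k x^k / k!.
So the coefficient of x^8 in 9 x / (e^x - 1) is 9 B_8 / 8!.
Computing: B_8 = -1/30, 8! = 40320, giving
9 * -1/30 / 40320 = -1/134400.

-1/134400


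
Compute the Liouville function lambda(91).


The Liouville function is lambda(k) = (-1)^Omega(k), where Omega(k) counts the prime factors of k with multiplicity.
Factoring: 91 = 7 * 13, so Omega(91) = 2.
lambda(91) = (-1)^2 = 1.

1


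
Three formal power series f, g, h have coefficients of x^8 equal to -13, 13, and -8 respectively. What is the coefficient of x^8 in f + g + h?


Series addition is componentwise:
-13 + 13 + -8
= -8

-8


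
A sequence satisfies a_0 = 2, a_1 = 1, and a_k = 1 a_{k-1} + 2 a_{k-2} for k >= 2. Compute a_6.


The characteristic equation is t^2 - 1 t - 2 = 0, with roots r_1 = 2 and r_2 = -1 (so c_1 = r_1 + r_2, c_2 = -r_1 r_2 as required).
One can use the closed form a_n = A r_1^n + B r_2^n, but direct iteration is more reliable:
a_0 = 2, a_1 = 1, a_2 = 5, a_3 = 7, a_4 = 17, a_5 = 31, a_6 = 65.
So a_6 = 65.

65


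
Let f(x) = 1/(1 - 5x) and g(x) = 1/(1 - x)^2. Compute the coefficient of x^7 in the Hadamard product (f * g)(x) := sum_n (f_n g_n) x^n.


f has coefficients f_k = 5^k. For g = 1/(1 - x)^2 the coefficient is g_k = C(k + 1, 1) = k + 1. The Hadamard coefficient is (f * g)_k = 5^k * (k + 1).
For k = 7: 5^7 * 8 = 78125 * 8 = 625000.

625000


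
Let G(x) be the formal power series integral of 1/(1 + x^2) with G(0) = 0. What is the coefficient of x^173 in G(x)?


1/(1 + x^2) = sum_{j>=0} (-1)^j x^(2j). Integrating termwise with G(0) = 0:
G(x) = sum_{j>=0} (-1)^j x^(2j+1) / (2j+1) = arctan(x).
Only odd powers are nonzero. For x^173 write 173 = 2*86 + 1, giving
(-1)^86 / 173 = 1/173 = 1/173.

1/173


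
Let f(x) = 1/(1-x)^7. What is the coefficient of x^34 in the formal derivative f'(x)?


Differentiate: d/dx [ 1/(1-x)^r ] = r / (1-x)^(r+1).
Here r = 7, so f'(x) = 7 / (1-x)^8.
The expansion of 1/(1-x)^(r+1) has coefficient of x^n equal to C(n+r, r).
So the coefficient of x^34 in f'(x) is
7 * C(41, 7) = 7 * 22481940 = 157373580

157373580


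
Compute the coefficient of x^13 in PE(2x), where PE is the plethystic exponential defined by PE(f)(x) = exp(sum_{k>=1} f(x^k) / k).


With f(x) = 2x, the exponent is sum_{k>=1} 2 x^k / k = 2 * (-ln(1 - x)). Exponentiating:
PE(2x) = exp(-2 ln(1 - x)) = 1/(1 - x)^2.
By the negative binomial expansion, [x^n] 1/(1 - x)^2 = C(n + 1, 1).
For n = 13: C(14, 1) = 14.

14


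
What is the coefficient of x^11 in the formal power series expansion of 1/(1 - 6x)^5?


The general identity 1/(1 - c x)^r = sum_{k>=0} c^k C(k + r - 1, r - 1) x^k follows by substituting y = c x into 1/(1 - y)^r = sum_{k>=0} C(k + r - 1, r - 1) y^k.
For c = 6, r = 5, k = 11:
6^11 * C(15, 4) = 362797056 * 1365 = 495217981440.

495217981440


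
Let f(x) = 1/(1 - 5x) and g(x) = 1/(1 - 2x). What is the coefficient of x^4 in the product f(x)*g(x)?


The coefficient of x^n in f*g is the Cauchy product: sum_{k=0}^{n} a^k * b^(n-k).
With a=5, b=2, n=4:
sum_{k=0}^{4} 5^k * 2^(4-k)
= 1031

1031


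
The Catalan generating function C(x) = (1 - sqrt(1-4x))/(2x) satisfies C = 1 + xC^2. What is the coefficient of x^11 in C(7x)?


Substituting x -> 7x scales the n-th coefficient by 7^n, so [x^11] C(7x) = 7^11 * C_11.
C_11 = C(2*11, 11)/(12) = 705432/12 = 58786.
So 7^11 * 58786 = 1977326743 * 58786 = 116239129913998.

116239129913998


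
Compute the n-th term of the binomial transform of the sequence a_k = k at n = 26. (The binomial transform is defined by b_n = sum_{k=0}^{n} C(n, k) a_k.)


With a_k = k, b_n = sum_{k=0}^{n} C(n, k) k. Using k * C(n, k) = n * C(n-1, k-1) gives b_n = n * sum_{k>=1} C(n-1, k-1) = n * 2^(n-1).
For n = 26: 26 * 2^25 = 26 * 33554432 = 872415232.

872415232


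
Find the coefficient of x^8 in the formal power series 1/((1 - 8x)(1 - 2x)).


By partial fractions or Cauchy convolution:
The coefficient equals sum_{k=0}^{8} 8^k * 2^(8-k).
= 22369536

22369536


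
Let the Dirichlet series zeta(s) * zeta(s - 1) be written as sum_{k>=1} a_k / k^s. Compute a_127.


Convolution gives a_k = sum_{d | k} d * 1 = sum_{d | k} d = sigma(k), the sum of positive divisors of k.
For k = 127, the divisors are 1, 127, so
sigma(127) = 1 + 127 = 128.

128


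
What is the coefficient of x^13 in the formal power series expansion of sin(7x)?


The Maclaurin series is sin(t) = sum_{k>=0} (-1)^k t^(2k+1) / (2k+1)!, so substituting t = 7x, only odd powers of x are nonzero, with coefficient of x^(2k+1) equal to (-1)^k 7^(2k+1) / (2k+1)!.
Write 13 = 2*6 + 1, giving the coefficient (-1)^6 * 7^13 / 13! = 96889010407/6227020800 = 13841287201/889574400.

13841287201/889574400
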